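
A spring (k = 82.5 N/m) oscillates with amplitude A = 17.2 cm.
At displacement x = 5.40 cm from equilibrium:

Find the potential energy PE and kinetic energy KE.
E_total = ½kA² = ½×82.5×(0.172)² = 1.22 J
PE = ½kx² = ½×82.5×(0.054)² = 0.1203 J
KE = E_total − PE = 1.1 J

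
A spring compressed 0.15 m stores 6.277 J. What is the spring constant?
PE = ½kx² → k = 2PE/x² = 2×6.277/0.15² = 558.0 N/m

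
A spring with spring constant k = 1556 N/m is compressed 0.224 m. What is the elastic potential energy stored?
PE = ½kx² = ½×1556×0.224² = 39.04 J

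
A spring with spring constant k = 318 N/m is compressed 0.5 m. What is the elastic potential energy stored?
PE = ½kx² = ½×318×0.5² = 39.75 J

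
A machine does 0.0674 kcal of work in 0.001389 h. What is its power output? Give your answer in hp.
P = W/t = 282 J / 5 s = 56.4 W = 0.07563 hp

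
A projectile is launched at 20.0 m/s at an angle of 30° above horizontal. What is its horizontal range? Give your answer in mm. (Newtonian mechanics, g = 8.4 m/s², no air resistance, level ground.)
R = v₀² sin(2θ) / g (with unit conversion) = 41240.0 mm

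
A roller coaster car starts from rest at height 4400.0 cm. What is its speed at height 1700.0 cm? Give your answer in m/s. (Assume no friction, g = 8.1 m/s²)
mgh₁ = ½mv₂² + mgh₂ → v₂ = √(2g(h₁−h₂)) = √(2×8.1×(44−17)) = 20.91 m/s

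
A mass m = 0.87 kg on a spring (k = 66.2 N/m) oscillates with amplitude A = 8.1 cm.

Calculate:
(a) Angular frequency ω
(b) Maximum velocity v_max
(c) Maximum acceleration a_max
ω = √(k/m) = √(66.2/0.87) = 8.723 rad/s
v_max = ωA = 8.723×0.081 = 0.7066 m/s
a_max = ω²A = 8.723²×0.081 = 6.163 m/s²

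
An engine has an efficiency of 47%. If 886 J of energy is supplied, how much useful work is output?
W_out = η × W_in = 0.47 × 886 = 416.42 J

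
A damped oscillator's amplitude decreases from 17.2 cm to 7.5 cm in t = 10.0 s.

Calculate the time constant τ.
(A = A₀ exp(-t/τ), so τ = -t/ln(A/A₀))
A/A₀ = 7.5/17.2 = 0.436; ln(A/A₀) = -0.83
τ = −t/ln(A/A₀) = −10.0/-0.83 = 12.05 s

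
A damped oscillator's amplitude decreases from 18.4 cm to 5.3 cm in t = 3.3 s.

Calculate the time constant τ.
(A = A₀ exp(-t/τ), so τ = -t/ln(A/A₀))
A/A₀ = 5.3/18.4 = 0.288; ln(A/A₀) = -1.245
τ = −t/ln(A/A₀) = −3.3/-1.245 = 2.651 s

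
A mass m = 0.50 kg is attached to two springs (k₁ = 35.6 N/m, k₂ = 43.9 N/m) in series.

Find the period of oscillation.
k_eq = k₁k₂/(k₁+k₂) = 19.66 N/m
T = 2π√(m/k_eq) = 2π√(0.5/19.66) = 1.002 s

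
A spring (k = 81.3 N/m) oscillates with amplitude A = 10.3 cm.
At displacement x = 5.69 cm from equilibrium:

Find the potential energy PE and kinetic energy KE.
E_total = ½kA² = ½×81.3×(0.103)² = 0.4313 J
PE = ½kx² = ½×81.3×(0.0569)² = 0.1316 J
KE = E_total − PE = 0.2996 J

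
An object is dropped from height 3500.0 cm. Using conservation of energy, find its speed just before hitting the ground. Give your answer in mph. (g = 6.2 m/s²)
mgh = ½mv² → v = √(2gh) = √(2×6.2×35) = 20.83 m/s = 46.6 mph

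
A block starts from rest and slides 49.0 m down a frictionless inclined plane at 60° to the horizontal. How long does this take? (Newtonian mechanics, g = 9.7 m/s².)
a = g sin(θ) = 9.7 × sin(60°) = 8.4 m/s²
t = √(2d/a) = √(2 × 49.0 / 8.4) = 3.42 s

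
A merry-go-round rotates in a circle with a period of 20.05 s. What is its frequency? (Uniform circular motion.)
f = 1/T = 1/20.05 = 0.0499 Hz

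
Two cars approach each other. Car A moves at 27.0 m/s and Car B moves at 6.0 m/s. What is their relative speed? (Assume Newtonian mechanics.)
v_rel = v_A + v_B = 27.0 + 6.0 = 33.0 m/s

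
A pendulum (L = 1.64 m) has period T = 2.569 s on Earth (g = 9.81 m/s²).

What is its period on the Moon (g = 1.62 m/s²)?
T = 2π√(L/g), so T_moon/T_earth = √(g_earth/g_moon)
T_moon = 2π√(1.64/1.62) = 6.322 s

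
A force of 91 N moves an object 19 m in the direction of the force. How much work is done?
W = Fd = 91×19 = 1729.0 J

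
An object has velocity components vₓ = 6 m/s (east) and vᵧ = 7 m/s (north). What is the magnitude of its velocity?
|v| = √(vₓ² + vᵧ²) = √(6² + 7²) = √(85) = 9.22 m/s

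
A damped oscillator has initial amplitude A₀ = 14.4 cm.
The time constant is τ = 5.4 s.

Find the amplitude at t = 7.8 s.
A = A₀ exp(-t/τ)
A = A₀ exp(−t/τ) = 14.4×exp(−7.8/5.4) = 3.397 cm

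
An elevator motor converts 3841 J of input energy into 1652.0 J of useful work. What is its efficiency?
η = W_out/W_in = 1652.0/3841 = 0.4301 = 43.01%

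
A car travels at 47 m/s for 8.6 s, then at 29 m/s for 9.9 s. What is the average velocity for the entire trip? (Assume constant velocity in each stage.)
d₁ = v₁t₁ = 47 × 8.6 = 404.2 m
d₂ = v₂t₂ = 29 × 9.9 = 287.1 m
d_total = 691.3 m, t_total = 18.5 s
v_avg = d_total/t_total = 691.3/18.5 = 37.37 m/s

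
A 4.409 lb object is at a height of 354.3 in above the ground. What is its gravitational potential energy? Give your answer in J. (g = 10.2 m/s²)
PE = mgh = 2 kg × 10.2 m/s² × 8.999 m = 183.6 J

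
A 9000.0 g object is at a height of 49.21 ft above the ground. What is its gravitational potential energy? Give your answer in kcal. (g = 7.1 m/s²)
PE = mgh = 9 kg × 7.1 m/s² × 15 m = 958.4 J = 0.2291 kcal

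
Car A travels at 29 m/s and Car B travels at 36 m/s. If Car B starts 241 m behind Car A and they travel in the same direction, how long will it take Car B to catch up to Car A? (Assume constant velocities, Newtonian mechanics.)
Relative speed: v_rel = 36 - 29 = 7 m/s
Time to catch: t = d₀/v_rel = 241/7 = 34.43 s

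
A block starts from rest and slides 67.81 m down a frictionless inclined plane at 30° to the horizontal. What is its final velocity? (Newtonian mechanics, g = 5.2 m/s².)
a = g sin(θ) = 5.2 × sin(30°) = 2.6 m/s²
v = √(2ad) = √(2 × 2.6 × 67.81) = 18.78 m/s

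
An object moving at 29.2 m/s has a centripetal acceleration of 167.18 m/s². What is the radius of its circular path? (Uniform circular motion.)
r = v²/a_c = 29.2²/167.18 = 5.1 m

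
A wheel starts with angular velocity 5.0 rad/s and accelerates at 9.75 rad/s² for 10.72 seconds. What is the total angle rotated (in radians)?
θ = ω₀t + ½αt² = 5.0×10.72 + ½×9.75×10.72² = 613.83 rad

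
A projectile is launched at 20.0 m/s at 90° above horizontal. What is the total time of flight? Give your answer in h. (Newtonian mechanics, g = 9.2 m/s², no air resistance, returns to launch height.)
T = 2v₀sin(θ)/g (with unit conversion) = 0.001208 h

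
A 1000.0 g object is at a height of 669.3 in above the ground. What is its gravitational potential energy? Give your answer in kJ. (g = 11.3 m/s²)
PE = mgh = 1 kg × 11.3 m/s² × 17 m = 192.1 J = 0.1921 kJ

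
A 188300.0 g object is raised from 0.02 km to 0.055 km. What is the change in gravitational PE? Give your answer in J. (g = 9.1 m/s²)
ΔPE = mg(h₂ − h₁) = 188.3 kg × 9.1 m/s² × (55 − 20) m = 5.997e+04 J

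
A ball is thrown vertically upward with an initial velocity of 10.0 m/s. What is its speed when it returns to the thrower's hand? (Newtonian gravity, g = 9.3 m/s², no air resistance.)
By conservation of energy, the ball returns at the same speed = 10.0 m/s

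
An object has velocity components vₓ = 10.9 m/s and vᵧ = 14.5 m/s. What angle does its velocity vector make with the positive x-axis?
θ = arctan(vᵧ/vₓ) = arctan(14.5/10.9) = 53.07°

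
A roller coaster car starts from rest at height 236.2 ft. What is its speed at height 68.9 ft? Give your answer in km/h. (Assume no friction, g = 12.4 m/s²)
mgh₁ = ½mv₂² + mgh₂ → v₂ = √(2g(h₁−h₂)) = √(2×12.4×(71.99−21)) = 35.56 m/s = 128.0 km/h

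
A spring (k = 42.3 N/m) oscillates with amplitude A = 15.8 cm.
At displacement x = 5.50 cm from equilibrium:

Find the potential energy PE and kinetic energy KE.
E_total = ½kA² = ½×42.3×(0.158)² = 0.528 J
PE = ½kx² = ½×42.3×(0.055)² = 0.06398 J
KE = E_total − PE = 0.464 J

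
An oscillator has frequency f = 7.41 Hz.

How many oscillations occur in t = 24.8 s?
n = f×t = 7.41×24.8 = 183.8 oscillations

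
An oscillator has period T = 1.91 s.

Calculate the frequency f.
f = 1/T = 1/1.91 = 0.5236 Hz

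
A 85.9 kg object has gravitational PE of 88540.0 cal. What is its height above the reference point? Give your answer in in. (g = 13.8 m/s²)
PE = mgh → h = PE/(mg) = 3.705e+05 J / (85.9 kg × 13.8 m/s²) = 312.5 m = 12300.0 in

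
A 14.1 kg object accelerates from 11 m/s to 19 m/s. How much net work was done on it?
W_net = ΔKE = ½m(v₂² − v₁²) = ½×14.1×(19² − 11²) = 1692.0 J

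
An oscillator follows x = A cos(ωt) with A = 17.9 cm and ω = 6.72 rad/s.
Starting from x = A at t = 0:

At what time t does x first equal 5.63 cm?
cos(ωt) = x/A = 5.63/17.9 = 0.3145
ωt = arccos(0.3145) = 1.251 rad
t = 1.251/6.72 = 0.1861 s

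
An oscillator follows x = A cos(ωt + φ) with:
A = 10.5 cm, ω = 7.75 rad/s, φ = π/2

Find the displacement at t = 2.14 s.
x = A cos(ωt + φ) = 10.5×cos(7.75×2.14 + π/2) = 8.073 cm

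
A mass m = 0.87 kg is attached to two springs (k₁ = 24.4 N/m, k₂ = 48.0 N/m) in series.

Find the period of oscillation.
k_eq = k₁k₂/(k₁+k₂) = 16.18 N/m
T = 2π√(m/k_eq) = 2π√(0.87/16.18) = 1.457 s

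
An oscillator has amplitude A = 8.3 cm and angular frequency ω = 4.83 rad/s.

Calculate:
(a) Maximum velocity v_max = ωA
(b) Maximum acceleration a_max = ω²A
v_max = ωA = 4.83×0.083 = 0.4009 m/s
a_max = ω²A = 4.83²×0.083 = 1.936 m/s²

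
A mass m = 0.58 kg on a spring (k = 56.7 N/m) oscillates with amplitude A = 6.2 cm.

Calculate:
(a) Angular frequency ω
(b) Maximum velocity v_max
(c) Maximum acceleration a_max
ω = √(k/m) = √(56.7/0.58) = 9.887 rad/s
v_max = ωA = 9.887×0.062 = 0.613 m/s
a_max = ω²A = 9.887²×0.062 = 6.061 m/s²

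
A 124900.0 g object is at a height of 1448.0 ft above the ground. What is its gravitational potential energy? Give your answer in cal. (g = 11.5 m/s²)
PE = mgh = 124.9 kg × 11.5 m/s² × 441.4 m = 6.339e+05 J = 151500.0 cal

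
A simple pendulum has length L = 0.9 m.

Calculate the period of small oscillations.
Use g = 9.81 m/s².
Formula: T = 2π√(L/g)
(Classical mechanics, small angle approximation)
T = 2π√(L/g) = 2π√(0.9/9.81) = 1.903 s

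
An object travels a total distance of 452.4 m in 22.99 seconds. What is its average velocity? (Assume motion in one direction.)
v_avg = Δd / Δt = 452.4 / 22.99 = 19.68 m/s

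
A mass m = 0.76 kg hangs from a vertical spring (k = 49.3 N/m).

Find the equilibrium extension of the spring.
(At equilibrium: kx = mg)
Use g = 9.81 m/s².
x_eq = mg/k = 0.76×9.81/49.3 = 0.1512 m = 15.12 cm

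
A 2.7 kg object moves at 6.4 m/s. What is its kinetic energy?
KE = ½mv² = ½×2.7×6.4² = 55.296 J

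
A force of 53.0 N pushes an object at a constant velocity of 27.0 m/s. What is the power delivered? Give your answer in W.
P = Fv = 53 N × 27 m/s = 1431 W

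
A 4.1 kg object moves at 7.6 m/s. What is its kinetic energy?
KE = ½mv² = ½×4.1×7.6² = 118.408 J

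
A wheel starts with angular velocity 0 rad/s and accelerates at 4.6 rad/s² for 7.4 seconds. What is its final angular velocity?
ω = ω₀ + αt = 0 + 4.6 × 7.4 = 34.04 rad/s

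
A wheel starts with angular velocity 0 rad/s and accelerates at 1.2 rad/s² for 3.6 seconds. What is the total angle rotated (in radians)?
θ = ω₀t + ½αt² = 0×3.6 + ½×1.2×3.6² = 7.78 rad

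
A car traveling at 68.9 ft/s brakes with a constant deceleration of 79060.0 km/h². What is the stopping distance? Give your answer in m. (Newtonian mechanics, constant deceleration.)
d = v₀² / (2a) (with unit conversion) = 36.15 m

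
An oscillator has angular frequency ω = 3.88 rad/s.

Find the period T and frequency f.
T = 2π/ω = 2π/3.88 = 1.619 s; f = ω/2π = 0.6175 Hz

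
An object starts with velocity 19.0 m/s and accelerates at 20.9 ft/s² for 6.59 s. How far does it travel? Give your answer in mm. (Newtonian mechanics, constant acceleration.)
d = v₀t + ½at² (with unit conversion) = 263500.0 mm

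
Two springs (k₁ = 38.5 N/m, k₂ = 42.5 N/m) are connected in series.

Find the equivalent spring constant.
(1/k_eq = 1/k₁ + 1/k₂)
1/k_eq = 1/38.5 + 1/42.5 = 0.049503; k_eq = 20.2 N/m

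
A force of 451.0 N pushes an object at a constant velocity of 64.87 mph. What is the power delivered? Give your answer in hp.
P = Fv = 451 N × 29 m/s = 1.308e+04 W = 17.54 hp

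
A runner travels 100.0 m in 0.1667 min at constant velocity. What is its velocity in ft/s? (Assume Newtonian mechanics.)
v = d/t (with unit conversion) = 32.8 ft/s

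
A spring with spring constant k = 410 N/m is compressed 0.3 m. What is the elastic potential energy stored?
PE = ½kx² = ½×410×0.3² = 18.45 J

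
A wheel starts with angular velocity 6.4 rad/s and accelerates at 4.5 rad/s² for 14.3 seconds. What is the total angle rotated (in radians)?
θ = ω₀t + ½αt² = 6.4×14.3 + ½×4.5×14.3² = 551.62 rad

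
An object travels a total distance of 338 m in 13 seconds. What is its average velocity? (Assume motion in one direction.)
v_avg = Δd / Δt = 338 / 13 = 26.0 m/s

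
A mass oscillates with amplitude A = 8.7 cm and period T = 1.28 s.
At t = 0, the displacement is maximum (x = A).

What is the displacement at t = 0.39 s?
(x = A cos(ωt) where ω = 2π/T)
ω = 2π/T = 2π/1.28 = 4.909 rad/s
x = A cos(ωt) = 8.7×cos(4.909×0.39) = -2.931 cm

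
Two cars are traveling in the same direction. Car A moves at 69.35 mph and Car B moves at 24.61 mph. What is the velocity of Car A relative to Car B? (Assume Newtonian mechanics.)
v_rel = v_A - v_B = 69.35 - 24.61 = 44.74 mph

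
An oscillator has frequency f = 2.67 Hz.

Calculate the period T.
T = 1/f = 1/2.67 = 0.3745 s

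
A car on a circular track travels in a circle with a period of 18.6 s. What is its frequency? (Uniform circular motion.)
f = 1/T = 1/18.6 = 0.0538 Hz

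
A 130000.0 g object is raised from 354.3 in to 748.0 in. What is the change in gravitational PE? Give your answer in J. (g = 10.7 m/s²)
ΔPE = mg(h₂ − h₁) = 130 kg × 10.7 m/s² × (19 − 8.999) m = 1.391e+04 J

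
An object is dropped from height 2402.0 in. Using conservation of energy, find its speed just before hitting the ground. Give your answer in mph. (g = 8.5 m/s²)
mgh = ½mv² → v = √(2gh) = √(2×8.5×61.01) = 32.21 m/s = 72.04 mph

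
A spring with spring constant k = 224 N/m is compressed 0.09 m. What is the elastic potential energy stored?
PE = ½kx² = ½×224×0.09² = 0.9072 J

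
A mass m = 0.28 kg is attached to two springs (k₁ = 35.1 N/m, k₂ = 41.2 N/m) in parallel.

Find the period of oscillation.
k_eq = k₁+k₂ = 76.3 N/m
T = 2π√(m/k_eq) = 2π√(0.28/76.3) = 0.3806 s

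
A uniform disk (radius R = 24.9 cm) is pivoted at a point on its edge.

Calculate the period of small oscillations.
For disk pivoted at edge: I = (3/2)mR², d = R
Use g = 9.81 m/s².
I/m = (3/2)R² = 0.093 m²; d = R = 0.249 m
T = 2π√((3/2)R²/(gR)) = 2π√(3R/(2g)) = 1.226 s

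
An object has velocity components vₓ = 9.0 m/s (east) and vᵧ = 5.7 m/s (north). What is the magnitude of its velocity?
|v| = √(vₓ² + vᵧ²) = √(9.0² + 5.7²) = √(113.49) = 10.65 m/s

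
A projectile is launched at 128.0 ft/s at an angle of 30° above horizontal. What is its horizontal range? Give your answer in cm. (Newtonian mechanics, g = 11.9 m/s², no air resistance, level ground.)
R = v₀² sin(2θ) / g (with unit conversion) = 11080.0 cm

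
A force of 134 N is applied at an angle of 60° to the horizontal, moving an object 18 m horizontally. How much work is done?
W = Fd cosθ = 134×18×cos(60°) = 1206.0 J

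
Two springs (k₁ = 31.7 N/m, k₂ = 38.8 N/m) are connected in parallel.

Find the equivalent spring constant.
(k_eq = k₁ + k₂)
k_eq = k₁ + k₂ = 31.7 + 38.8 = 70.5 N/m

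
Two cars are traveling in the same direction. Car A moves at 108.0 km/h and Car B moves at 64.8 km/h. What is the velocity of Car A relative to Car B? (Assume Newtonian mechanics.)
v_rel = v_A - v_B = 108.0 - 64.8 = 43.2 km/h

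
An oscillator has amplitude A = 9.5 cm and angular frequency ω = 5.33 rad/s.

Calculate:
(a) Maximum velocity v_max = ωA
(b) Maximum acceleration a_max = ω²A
v_max = ωA = 5.33×0.095 = 0.5063 m/s
a_max = ω²A = 5.33²×0.095 = 2.699 m/s²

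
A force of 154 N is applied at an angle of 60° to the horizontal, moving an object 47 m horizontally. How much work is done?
W = Fd cosθ = 154×47×cos(60°) = 3619.0 J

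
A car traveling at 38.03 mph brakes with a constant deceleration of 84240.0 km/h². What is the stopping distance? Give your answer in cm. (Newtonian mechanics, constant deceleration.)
d = v₀² / (2a) (with unit conversion) = 2223.0 cm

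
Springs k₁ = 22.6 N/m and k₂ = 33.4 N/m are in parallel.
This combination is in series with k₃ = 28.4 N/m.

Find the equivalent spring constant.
k₁₂ = k₁ + k₂ = 56 N/m (parallel)
1/k_eq = 1/k₁₂ + 1/k₃ → k_eq = 18.84 N/m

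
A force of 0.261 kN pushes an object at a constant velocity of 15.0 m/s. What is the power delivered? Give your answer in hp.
P = Fv = 261 N × 15 m/s = 3915 W = 5.25 hp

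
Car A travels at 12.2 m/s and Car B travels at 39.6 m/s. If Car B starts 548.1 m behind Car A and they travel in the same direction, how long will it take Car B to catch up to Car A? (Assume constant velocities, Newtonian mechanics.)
Relative speed: v_rel = 39.6 - 12.2 = 27.4 m/s
Time to catch: t = d₀/v_rel = 548.1/27.4 = 20.0 s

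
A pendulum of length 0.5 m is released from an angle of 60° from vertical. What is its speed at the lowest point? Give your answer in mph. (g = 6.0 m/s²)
h = L(1 − cosθ) = 0.5×(1 − cos60°) = 0.25 m
v = √(2gh) = √(2×6.0×0.25) = 1.732 m/s = 3.874 mph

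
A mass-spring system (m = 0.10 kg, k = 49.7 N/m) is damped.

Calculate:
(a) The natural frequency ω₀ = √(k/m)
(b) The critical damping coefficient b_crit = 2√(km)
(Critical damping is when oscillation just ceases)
ω₀ = √(k/m) = √(49.7/0.1) = 22.29 rad/s
b_crit = 2√(km) = 2√(49.7×0.1) = 4.459 kg/s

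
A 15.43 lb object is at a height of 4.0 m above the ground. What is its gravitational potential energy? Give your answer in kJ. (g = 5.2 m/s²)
PE = mgh = 6.999 kg × 5.2 m/s² × 4 m = 145.6 J = 0.1456 kJ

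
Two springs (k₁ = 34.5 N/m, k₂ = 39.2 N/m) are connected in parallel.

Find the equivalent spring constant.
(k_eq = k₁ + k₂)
k_eq = k₁ + k₂ = 34.5 + 39.2 = 73.7 N/m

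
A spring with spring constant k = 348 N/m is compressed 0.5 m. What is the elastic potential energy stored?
PE = ½kx² = ½×348×0.5² = 43.5 J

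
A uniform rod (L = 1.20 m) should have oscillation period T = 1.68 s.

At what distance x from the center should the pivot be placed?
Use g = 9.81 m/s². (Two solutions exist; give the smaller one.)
T = 2π√((L²/12 + x²)/(gx)). Let c = T²g/(4π²) = 0.7013.
x² − cx + L²/12 = 0 → x = (c − √(c² − L²/3))/2 = 0.2962 m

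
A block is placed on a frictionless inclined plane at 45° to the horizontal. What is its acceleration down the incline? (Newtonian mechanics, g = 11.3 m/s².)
a = g sin(θ) = 11.3 × sin(45°) = 11.3 × 0.7071 = 7.99 m/s²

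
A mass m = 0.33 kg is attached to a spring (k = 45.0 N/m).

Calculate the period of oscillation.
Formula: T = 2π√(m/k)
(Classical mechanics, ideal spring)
T = 2π√(m/k) = 2π√(0.33/45.0) = 0.5381 s; f = 1/T = 1.859 Hz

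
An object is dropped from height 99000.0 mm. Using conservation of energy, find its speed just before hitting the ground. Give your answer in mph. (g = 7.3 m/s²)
mgh = ½mv² → v = √(2gh) = √(2×7.3×99) = 38.02 m/s = 85.04 mph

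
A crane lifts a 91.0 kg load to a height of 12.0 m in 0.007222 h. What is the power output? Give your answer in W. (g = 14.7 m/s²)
W = mgh = 91×14.7×12 = 1.605e+04 J
P = W/t = 1.605e+04/26 = 617.4 W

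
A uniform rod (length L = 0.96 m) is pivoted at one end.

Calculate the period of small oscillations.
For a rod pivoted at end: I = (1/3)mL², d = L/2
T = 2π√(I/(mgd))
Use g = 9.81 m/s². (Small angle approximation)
I/m = (1/3)L² = 0.3072 m²; d = L/2 = 0.48 m
T = 2π√(I/(mgd)) = 2π√(0.3072/(9.81×0.48)) = 1.605 s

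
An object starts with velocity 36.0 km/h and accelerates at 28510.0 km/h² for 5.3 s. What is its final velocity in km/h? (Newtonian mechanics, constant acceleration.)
v = v₀ + at (with unit conversion) = 77.97 km/h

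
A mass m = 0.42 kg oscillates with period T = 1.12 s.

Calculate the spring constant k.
T = 2π√(m/k) → k = m(2π/T)² = 0.42×(2π/1.12)² = 13.22 N/m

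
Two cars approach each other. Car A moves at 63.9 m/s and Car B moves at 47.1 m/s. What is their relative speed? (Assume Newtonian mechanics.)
v_rel = v_A + v_B = 63.9 + 47.1 = 111.0 m/s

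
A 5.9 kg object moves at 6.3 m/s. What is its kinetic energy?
KE = ½mv² = ½×5.9×6.3² = 117.0855 J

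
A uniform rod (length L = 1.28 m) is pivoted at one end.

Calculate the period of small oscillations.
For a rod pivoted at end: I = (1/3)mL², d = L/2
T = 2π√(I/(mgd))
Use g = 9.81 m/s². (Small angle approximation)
I/m = (1/3)L² = 0.5461 m²; d = L/2 = 0.64 m
T = 2π√(I/(mgd)) = 2π√(0.5461/(9.81×0.64)) = 1.853 s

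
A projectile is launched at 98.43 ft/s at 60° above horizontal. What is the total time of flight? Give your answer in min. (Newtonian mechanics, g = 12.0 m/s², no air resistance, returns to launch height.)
T = 2v₀sin(θ)/g (with unit conversion) = 0.07217 min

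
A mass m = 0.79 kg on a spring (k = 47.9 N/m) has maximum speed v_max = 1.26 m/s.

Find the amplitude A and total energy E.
½mv²_max = ½kA² → A = v_max√(m/k) = 1.26×√(0.79/47.9) = 0.1618 m = 16.18 cm
E = ½mv²_max = ½×0.79×1.26² = 0.6271 J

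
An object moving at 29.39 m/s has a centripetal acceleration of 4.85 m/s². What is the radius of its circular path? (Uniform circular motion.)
r = v²/a_c = 29.39²/4.85 = 178.1 m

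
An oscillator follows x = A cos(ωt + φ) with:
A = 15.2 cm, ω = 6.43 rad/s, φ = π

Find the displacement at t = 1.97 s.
x = A cos(ωt + φ) = 15.2×cos(6.43×1.97 + π) = -15.12 cm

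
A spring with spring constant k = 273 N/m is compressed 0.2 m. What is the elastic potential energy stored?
PE = ½kx² = ½×273×0.2² = 5.46 J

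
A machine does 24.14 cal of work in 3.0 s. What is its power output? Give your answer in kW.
P = W/t = 101 J / 3 s = 33.67 W = 0.03367 kW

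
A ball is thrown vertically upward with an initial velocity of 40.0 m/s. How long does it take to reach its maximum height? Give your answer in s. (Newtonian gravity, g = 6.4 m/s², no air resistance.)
t_up = v₀/g = 6.25 s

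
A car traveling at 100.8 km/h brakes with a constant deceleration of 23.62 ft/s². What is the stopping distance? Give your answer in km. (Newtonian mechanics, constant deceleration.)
d = v₀² / (2a) (with unit conversion) = 0.05445 km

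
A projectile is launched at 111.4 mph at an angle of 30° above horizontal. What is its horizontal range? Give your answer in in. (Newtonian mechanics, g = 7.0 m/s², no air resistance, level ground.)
R = v₀² sin(2θ) / g (with unit conversion) = 12080.0 in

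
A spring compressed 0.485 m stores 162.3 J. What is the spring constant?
PE = ½kx² → k = 2PE/x² = 2×162.3/0.485² = 1380.0 N/m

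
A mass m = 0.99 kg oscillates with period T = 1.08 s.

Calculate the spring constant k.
T = 2π√(m/k) → k = m(2π/T)² = 0.99×(2π/1.08)² = 33.51 N/m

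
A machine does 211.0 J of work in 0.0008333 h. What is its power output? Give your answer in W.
P = W/t = 211 J / 3 s = 70.34 W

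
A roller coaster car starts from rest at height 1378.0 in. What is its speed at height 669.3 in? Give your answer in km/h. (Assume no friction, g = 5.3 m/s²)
mgh₁ = ½mv₂² + mgh₂ → v₂ = √(2g(h₁−h₂)) = √(2×5.3×(35−17)) = 13.81 m/s = 49.73 km/h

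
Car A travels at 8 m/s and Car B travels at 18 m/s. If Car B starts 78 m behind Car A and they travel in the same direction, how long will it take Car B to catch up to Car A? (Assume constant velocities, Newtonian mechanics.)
Relative speed: v_rel = 18 - 8 = 10 m/s
Time to catch: t = d₀/v_rel = 78/10 = 7.8 s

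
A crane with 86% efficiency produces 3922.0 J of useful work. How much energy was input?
W_in = W_out/η = 3922.0/0.86 = 4560.5 J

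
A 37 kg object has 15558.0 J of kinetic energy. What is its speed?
KE = ½mv² → v = √(2KE/m) = √(2×15558.0/37) = 29.0 m/s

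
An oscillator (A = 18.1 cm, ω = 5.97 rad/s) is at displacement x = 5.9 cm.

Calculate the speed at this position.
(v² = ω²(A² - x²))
v = ω√(A² − x²) = 5.97×√(0.181² − 0.059²) = 1.022 m/s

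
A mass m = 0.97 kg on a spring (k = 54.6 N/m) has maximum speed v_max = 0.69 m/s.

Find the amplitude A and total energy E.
½mv²_max = ½kA² → A = v_max√(m/k) = 0.69×√(0.97/54.6) = 0.09197 m = 9.197 cm
E = ½mv²_max = ½×0.97×0.69² = 0.2309 J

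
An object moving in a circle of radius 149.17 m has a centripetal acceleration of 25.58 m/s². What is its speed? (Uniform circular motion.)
v = √(a_c × r) = √(25.58 × 149.17) = 61.77 m/s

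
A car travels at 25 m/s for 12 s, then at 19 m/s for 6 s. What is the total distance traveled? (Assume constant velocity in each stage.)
d₁ = v₁t₁ = 25 × 12 = 300 m
d₂ = v₂t₂ = 19 × 6 = 114 m
d_total = 300 + 114 = 414 m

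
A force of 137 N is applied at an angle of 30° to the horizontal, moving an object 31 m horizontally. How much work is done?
W = Fd cosθ = 137×31×cos(30°) = 3678.0 J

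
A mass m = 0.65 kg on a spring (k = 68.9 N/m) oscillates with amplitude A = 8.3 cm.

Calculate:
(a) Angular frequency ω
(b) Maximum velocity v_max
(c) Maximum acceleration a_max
ω = √(k/m) = √(68.9/0.65) = 10.3 rad/s
v_max = ωA = 10.3×0.083 = 0.8545 m/s
a_max = ω²A = 10.3²×0.083 = 8.798 m/s²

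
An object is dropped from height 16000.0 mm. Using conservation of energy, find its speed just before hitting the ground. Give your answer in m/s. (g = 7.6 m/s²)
mgh = ½mv² → v = √(2gh) = √(2×7.6×16) = 15.59 m/s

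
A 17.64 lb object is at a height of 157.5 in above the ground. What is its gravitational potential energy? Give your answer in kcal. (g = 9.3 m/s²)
PE = mgh = 8.001 kg × 9.3 m/s² × 4 m = 297.7 J = 0.07115 kcal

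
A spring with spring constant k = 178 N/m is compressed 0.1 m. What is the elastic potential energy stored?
PE = ½kx² = ½×178×0.1² = 0.89 J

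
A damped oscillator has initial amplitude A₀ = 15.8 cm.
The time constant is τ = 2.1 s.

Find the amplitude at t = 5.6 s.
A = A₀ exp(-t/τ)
A = A₀ exp(−t/τ) = 15.8×exp(−5.6/2.1) = 1.098 cm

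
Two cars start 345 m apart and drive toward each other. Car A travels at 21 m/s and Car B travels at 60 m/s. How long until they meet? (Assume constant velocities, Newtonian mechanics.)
Combined speed: v_combined = 21 + 60 = 81 m/s
Time to meet: t = d/81 = 345/81 = 4.26 s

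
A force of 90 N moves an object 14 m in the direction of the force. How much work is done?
W = Fd = 90×14 = 1260.0 J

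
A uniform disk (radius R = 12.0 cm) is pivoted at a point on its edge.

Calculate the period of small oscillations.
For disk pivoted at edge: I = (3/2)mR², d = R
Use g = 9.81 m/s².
I/m = (3/2)R² = 0.0216 m²; d = R = 0.12 m
T = 2π√((3/2)R²/(gR)) = 2π√(3R/(2g)) = 0.8511 s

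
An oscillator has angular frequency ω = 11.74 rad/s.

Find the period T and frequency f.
T = 2π/ω = 2π/11.74 = 0.5352 s; f = ω/2π = 1.868 Hz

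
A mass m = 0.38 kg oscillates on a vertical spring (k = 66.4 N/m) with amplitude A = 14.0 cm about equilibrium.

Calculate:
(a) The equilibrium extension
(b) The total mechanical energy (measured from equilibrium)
x_eq = mg/k = 0.38×9.81/66.4 = 0.05614 m = 5.614 cm
E = ½kA² = ½×66.4×(0.14)² = 0.6507 J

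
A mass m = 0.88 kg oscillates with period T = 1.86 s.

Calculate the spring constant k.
T = 2π√(m/k) → k = m(2π/T)² = 0.88×(2π/1.86)² = 10.04 N/m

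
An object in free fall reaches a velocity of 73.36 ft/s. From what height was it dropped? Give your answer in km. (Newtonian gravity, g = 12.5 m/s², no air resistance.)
h = v²/(2g) (with unit conversion) = 0.02 km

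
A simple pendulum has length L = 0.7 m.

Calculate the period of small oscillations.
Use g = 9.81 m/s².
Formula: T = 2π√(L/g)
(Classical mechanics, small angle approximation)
T = 2π√(L/g) = 2π√(0.7/9.81) = 1.678 s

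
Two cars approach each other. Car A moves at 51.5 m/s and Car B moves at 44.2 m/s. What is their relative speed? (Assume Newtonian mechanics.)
v_rel = v_A + v_B = 51.5 + 44.2 = 95.7 m/s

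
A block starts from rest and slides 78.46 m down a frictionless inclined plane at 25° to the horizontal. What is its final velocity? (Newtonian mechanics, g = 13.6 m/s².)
a = g sin(θ) = 13.6 × sin(25°) = 5.75 m/s²
v = √(2ad) = √(2 × 5.75 × 78.46) = 30.03 m/s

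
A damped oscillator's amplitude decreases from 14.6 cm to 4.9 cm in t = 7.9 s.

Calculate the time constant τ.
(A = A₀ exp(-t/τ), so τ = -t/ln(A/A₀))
A/A₀ = 4.9/14.6 = 0.3356; ln(A/A₀) = -1.092
τ = −t/ln(A/A₀) = −7.9/-1.092 = 7.236 s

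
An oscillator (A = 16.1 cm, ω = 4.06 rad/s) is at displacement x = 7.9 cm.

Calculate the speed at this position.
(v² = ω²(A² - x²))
v = ω√(A² − x²) = 4.06×√(0.161² − 0.079²) = 0.5696 m/s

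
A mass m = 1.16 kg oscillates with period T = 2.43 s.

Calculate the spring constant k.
T = 2π√(m/k) → k = m(2π/T)² = 1.16×(2π/2.43)² = 7.755 N/m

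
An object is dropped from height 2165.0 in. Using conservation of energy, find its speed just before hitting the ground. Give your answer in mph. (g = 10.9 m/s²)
mgh = ½mv² → v = √(2gh) = √(2×10.9×54.99) = 34.62 m/s = 77.45 mph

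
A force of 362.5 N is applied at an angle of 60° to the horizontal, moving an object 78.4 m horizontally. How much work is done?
W = Fd cosθ = 362.5×78.4×cos(60°) = 14210.0 J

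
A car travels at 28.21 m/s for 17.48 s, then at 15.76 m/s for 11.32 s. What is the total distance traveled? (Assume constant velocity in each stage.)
d₁ = v₁t₁ = 28.21 × 17.48 = 493.111 m
d₂ = v₂t₂ = 15.76 × 11.32 = 178.403 m
d_total = 493.111 + 178.403 = 671.51 m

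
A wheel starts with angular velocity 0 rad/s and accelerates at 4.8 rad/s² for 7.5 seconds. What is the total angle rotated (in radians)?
θ = ω₀t + ½αt² = 0×7.5 + ½×4.8×7.5² = 135.0 rad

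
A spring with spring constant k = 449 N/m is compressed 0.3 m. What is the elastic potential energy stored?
PE = ½kx² = ½×449×0.3² = 20.2 J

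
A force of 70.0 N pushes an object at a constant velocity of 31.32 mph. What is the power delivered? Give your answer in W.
P = Fv = 70 N × 14 m/s = 980.1 W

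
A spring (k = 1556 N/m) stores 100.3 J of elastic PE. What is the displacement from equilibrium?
PE = ½kx² → x = √(2PE/k) = √(2×100.3/1556) = 0.3591 m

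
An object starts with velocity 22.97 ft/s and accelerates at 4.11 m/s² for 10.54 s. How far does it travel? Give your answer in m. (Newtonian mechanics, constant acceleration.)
d = v₀t + ½at² (with unit conversion) = 302.1 m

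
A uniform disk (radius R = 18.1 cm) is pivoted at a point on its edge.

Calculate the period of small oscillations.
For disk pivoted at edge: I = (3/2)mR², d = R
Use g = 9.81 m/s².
I/m = (3/2)R² = 0.04914 m²; d = R = 0.181 m
T = 2π√((3/2)R²/(gR)) = 2π√(3R/(2g)) = 1.045 s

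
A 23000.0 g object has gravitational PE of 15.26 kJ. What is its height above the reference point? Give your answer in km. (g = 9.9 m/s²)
PE = mgh → h = PE/(mg) = 1.526e+04 J / (23 kg × 9.9 m/s²) = 67.02 m = 0.06702 km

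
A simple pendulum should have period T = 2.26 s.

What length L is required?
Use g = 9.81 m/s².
T = 2π√(L/g) → L = g(T/2π)² = 9.81×(2.26/2π)² = 1.269 m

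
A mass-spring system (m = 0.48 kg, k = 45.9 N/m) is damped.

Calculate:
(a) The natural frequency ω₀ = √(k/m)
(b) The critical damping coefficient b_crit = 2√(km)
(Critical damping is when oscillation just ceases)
ω₀ = √(k/m) = √(45.9/0.48) = 9.779 rad/s
b_crit = 2√(km) = 2√(45.9×0.48) = 9.388 kg/s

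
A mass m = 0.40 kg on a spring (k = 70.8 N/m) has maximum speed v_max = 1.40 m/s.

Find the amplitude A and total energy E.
½mv²_max = ½kA² → A = v_max√(m/k) = 1.4×√(0.4/70.8) = 0.1052 m = 10.52 cm
E = ½mv²_max = ½×0.4×1.4² = 0.392 J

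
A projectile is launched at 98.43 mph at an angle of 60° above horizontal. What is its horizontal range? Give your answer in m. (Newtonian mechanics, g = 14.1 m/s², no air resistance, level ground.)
R = v₀² sin(2θ) / g (with unit conversion) = 118.9 m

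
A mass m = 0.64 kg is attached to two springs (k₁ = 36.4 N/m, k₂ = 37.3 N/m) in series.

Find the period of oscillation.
k_eq = k₁k₂/(k₁+k₂) = 18.42 N/m
T = 2π√(m/k_eq) = 2π√(0.64/18.42) = 1.171 s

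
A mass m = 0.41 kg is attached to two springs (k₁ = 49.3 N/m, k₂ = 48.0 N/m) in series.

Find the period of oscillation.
k_eq = k₁k₂/(k₁+k₂) = 24.32 N/m
T = 2π√(m/k_eq) = 2π√(0.41/24.32) = 0.8158 s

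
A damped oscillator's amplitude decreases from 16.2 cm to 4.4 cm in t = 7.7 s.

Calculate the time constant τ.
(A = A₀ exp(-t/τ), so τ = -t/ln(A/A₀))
A/A₀ = 4.4/16.2 = 0.2716; ln(A/A₀) = -1.303
τ = −t/ln(A/A₀) = −7.7/-1.303 = 5.908 s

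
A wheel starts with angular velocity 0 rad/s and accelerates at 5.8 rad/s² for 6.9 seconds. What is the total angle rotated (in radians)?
θ = ω₀t + ½αt² = 0×6.9 + ½×5.8×6.9² = 138.07 rad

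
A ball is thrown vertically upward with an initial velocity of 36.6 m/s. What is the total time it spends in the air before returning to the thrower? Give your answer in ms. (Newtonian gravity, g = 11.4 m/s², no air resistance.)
t_total = 2v₀/g (with unit conversion) = 6421.0 ms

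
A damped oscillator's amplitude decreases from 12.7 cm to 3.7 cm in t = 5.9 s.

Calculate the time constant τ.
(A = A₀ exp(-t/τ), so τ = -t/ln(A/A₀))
A/A₀ = 3.7/12.7 = 0.2913; ln(A/A₀) = -1.233
τ = −t/ln(A/A₀) = −5.9/-1.233 = 4.784 s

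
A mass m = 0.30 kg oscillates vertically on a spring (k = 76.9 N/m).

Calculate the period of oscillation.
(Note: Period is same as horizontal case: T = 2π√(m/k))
T = 2π√(m/k) = 2π√(0.3/76.9) = 0.3924 s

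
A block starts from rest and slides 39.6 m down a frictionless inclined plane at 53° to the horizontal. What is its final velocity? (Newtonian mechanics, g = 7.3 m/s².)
a = g sin(θ) = 7.3 × sin(53°) = 5.83 m/s²
v = √(2ad) = √(2 × 5.83 × 39.6) = 21.49 m/s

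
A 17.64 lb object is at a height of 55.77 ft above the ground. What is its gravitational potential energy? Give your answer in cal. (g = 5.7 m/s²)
PE = mgh = 8.001 kg × 5.7 m/s² × 17 m = 775.3 J = 185.3 cal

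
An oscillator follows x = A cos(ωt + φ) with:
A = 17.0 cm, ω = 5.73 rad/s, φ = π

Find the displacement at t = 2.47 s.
x = A cos(ωt + φ) = 17.0×cos(5.73×2.47 + π) = 0.2709 cm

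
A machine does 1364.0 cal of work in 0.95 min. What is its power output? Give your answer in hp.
P = W/t = 5707 J / 57 s = 100.1 W = 0.1343 hp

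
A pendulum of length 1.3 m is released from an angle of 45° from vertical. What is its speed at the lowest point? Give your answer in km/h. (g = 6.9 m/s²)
h = L(1 − cosθ) = 1.3×(1 − cos45°) = 0.3808 m
v = √(2gh) = √(2×6.9×0.3808) = 2.292 m/s = 8.252 km/h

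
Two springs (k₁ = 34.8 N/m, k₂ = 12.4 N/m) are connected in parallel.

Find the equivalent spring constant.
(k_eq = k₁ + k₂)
k_eq = k₁ + k₂ = 34.8 + 12.4 = 47.2 N/m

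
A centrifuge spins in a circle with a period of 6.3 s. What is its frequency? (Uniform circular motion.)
f = 1/T = 1/6.3 = 0.1587 Hz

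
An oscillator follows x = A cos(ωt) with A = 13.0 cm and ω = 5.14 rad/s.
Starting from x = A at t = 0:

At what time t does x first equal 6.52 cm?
cos(ωt) = x/A = 6.52/13.0 = 0.5015
ωt = arccos(0.5015) = 1.045 rad
t = 1.045/5.14 = 0.2034 s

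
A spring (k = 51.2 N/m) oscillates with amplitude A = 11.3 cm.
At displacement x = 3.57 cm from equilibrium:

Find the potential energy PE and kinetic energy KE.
E_total = ½kA² = ½×51.2×(0.113)² = 0.3269 J
PE = ½kx² = ½×51.2×(0.0357)² = 0.03263 J
KE = E_total − PE = 0.2943 J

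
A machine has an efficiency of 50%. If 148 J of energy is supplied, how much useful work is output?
W_out = η × W_in = 0.5 × 148 = 74.0 J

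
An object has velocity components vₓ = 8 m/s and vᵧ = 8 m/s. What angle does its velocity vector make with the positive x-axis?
θ = arctan(vᵧ/vₓ) = arctan(8/8) = 45.0°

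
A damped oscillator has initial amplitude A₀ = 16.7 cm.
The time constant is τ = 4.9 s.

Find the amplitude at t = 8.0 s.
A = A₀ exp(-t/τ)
A = A₀ exp(−t/τ) = 16.7×exp(−8.0/4.9) = 3.263 cm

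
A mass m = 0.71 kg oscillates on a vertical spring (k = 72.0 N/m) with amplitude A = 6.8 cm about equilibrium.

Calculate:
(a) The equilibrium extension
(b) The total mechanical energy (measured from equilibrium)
x_eq = mg/k = 0.71×9.81/72.0 = 0.09674 m = 9.674 cm
E = ½kA² = ½×72.0×(0.068)² = 0.1665 J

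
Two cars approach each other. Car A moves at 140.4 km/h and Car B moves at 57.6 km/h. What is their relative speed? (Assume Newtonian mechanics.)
v_rel = v_A + v_B = 140.4 + 57.6 = 198.0 km/h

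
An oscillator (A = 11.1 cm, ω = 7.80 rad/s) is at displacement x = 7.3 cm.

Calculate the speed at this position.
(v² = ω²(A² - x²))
v = ω√(A² − x²) = 7.8×√(0.111² − 0.073²) = 0.6522 m/s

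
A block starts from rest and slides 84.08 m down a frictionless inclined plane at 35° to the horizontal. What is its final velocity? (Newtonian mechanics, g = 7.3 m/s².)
a = g sin(θ) = 7.3 × sin(35°) = 4.19 m/s²
v = √(2ad) = √(2 × 4.19 × 84.08) = 26.53 m/s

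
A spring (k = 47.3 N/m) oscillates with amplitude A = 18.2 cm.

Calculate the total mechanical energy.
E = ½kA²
E = ½kA² = ½×47.3×(0.182)² = 0.7834 J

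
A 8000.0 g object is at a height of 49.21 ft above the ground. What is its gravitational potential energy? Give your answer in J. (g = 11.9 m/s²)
PE = mgh = 8 kg × 11.9 m/s² × 15 m = 1428 J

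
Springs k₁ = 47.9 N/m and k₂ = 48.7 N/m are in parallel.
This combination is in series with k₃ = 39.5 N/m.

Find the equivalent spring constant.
k₁₂ = k₁ + k₂ = 96.6 N/m (parallel)
1/k_eq = 1/k₁₂ + 1/k₃ → k_eq = 28.04 N/m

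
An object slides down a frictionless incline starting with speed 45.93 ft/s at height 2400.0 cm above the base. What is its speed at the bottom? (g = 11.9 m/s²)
½mv₀² + mgh = ½mv² → v = √(v₀² + 2gh) = √(14² + 2×11.9×24) = 27.7 m/s = 90.87 ft/s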